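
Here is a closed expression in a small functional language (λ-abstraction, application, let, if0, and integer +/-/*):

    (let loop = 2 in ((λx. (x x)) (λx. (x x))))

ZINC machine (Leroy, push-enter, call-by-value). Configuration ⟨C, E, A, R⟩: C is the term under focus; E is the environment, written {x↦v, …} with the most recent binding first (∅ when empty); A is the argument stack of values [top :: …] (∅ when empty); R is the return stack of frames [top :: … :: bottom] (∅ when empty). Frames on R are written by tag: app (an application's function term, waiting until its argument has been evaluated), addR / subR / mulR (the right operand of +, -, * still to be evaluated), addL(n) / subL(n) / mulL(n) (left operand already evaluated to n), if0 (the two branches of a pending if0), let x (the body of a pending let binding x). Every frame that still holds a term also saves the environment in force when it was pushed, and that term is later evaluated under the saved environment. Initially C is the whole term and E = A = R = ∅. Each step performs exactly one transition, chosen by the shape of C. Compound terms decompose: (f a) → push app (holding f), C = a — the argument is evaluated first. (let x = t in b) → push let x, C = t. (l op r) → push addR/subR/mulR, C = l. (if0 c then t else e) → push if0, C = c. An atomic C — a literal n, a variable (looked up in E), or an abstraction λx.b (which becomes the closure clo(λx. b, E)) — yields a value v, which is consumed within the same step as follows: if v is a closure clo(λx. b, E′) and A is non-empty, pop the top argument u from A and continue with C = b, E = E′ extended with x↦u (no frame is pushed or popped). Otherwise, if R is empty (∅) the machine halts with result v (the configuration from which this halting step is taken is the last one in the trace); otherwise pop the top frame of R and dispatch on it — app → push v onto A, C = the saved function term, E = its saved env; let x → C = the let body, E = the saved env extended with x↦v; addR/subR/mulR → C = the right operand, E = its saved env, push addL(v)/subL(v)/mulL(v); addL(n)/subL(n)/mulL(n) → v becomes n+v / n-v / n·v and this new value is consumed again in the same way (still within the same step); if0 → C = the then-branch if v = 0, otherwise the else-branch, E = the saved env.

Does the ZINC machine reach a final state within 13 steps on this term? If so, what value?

Answer: DIVERGES (no final state within 13 steps)

Machine steps:
step 0: <C=(let loop = 2 in ((λx. (x x)) (λx. (x x)))), E=∅, A=∅, R=∅>
step 1: <C=2, E=∅, A=∅, R=[let loop]>
step 2: <C=((λx. (x x)) (λx. (x x))), E={loop↦2}, A=∅, R=∅>
step 3: <C=(λx. (x x)), E={loop↦2}, A=∅, R=[app]>
step 4: <C=(λx. (x x)), E={loop↦2}, A=[clo(λx. (x x), {loop↦2})], R=∅>
step 5: <C=(x x), E={x↦clo(λx. (x x), {loop↦2}), loop↦2}, A=∅, R=∅>
step 6: <C=x, E={x↦clo(λx. (x x), {loop↦2}), loop↦2}, A=∅, R=[app]>
step 7: <C=x, E={x↦clo(λx. (x x), {loop↦2}), loop↦2}, A=[clo(λx. (x x), {loop↦2})], R=∅>
… configuration repeats with period 3 (steps 5–7 recur indefinitely) …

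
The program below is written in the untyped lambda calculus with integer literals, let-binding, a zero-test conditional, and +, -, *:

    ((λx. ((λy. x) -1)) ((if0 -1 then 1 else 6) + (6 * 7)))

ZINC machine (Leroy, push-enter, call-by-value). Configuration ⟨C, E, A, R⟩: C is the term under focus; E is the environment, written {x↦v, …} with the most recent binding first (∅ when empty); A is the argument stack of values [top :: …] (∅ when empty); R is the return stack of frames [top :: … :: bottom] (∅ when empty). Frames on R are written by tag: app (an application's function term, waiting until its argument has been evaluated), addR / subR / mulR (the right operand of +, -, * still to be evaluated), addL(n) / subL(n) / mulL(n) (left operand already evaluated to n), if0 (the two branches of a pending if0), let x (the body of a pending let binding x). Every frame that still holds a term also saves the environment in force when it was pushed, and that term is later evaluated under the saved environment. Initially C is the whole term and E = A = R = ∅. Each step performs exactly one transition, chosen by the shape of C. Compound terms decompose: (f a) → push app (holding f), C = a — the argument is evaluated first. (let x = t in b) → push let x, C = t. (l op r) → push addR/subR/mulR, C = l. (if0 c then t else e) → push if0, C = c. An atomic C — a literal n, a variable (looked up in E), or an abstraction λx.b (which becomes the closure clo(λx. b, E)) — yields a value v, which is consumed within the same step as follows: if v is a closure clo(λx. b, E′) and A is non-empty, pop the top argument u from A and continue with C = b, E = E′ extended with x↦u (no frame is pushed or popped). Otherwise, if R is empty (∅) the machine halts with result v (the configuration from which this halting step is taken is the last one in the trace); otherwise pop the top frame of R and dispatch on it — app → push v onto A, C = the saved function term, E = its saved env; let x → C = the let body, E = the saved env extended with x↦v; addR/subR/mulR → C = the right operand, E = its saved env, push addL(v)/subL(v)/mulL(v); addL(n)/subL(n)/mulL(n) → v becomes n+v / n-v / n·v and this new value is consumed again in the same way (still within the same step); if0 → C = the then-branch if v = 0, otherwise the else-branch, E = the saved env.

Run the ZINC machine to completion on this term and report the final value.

t=0: [C=((λx. ((λy. x) -1)) ((if0 -1 then 1 else 6) + (6 * 7))) | E=∅ | A=∅ | R=∅]
t=1: [C=((if0 -1 then 1 else 6) + (6 * 7)) | E=∅ | A=∅ | R=[app]]
t=2: [C=(if0 -1 then 1 else 6) | E=∅ | A=∅ | R=[addR :: app]]
t=3: [C=-1 | E=∅ | A=∅ | R=[if0 :: addR :: app]]
t=4: [C=6 | E=∅ | A=∅ | R=[addR :: app]]
t=5: [C=(6 * 7) | E=∅ | A=∅ | R=[addL(6) :: app]]
t=6: [C=6 | E=∅ | A=∅ | R=[mulR :: addL(6) :: app]]
t=7: [C=7 | E=∅ | A=∅ | R=[mulL(6) :: addL(6) :: app]]
t=8: [C=(λx. ((λy. x) -1)) | E=∅ | A=[48] | R=∅]
t=9: [C=((λy. x) -1) | E={x↦48} | A=∅ | R=∅]
t=10: [C=-1 | E={x↦48} | A=∅ | R=[app]]
t=11: [C=(λy. x) | E={x↦48} | A=[-1] | R=∅]
t=12: [C=x | E={y↦-1, x↦48} | A=∅ | R=∅]
→ final value 48

Answer: 48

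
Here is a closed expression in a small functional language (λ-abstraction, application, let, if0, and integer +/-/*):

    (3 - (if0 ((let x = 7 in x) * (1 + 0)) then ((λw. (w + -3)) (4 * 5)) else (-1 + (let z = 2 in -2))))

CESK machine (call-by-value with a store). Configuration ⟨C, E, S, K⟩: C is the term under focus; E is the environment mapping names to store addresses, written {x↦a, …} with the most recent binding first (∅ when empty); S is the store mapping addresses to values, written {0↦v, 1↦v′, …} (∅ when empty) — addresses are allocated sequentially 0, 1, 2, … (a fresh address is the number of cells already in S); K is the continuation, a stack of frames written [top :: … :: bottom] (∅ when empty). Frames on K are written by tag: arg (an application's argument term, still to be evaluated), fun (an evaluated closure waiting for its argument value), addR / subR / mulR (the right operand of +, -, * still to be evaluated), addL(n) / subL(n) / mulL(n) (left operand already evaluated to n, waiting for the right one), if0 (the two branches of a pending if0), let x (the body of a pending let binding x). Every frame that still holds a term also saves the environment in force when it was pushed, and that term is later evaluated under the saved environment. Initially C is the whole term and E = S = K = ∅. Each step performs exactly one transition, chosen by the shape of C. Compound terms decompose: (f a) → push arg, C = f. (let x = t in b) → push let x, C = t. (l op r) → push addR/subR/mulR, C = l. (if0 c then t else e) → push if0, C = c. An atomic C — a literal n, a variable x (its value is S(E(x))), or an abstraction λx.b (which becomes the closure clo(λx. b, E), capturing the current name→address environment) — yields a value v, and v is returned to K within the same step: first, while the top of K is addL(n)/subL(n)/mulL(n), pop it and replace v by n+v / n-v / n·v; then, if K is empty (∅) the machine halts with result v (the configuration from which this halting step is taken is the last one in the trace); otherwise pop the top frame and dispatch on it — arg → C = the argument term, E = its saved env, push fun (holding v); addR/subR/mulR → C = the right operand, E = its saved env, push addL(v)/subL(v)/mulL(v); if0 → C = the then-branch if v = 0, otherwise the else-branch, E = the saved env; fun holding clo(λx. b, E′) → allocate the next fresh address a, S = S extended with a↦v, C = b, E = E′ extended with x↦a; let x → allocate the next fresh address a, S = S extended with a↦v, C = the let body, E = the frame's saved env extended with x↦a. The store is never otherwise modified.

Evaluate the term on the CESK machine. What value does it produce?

Answer: 6

Derivation:
step 0: [C=(3 - (if0 ((let x = 7 in x) * (1 + 0)) then ((λw. (w + -3)) (4 * 5)) else (-1 + (let z = 2 in -2)))) | E=∅ | S=∅ | K=∅]
step 1: [C=3 | E=∅ | S=∅ | K=[subR]]
step 2: [C=(if0 ((let x = 7 in x) * (1 + 0)) then ((λw. (w + -3)) (4 * 5)) else (-1 + (let z = 2 in -2))) | E=∅ | S=∅ | K=[subL(3)]]
step 3: [C=((let x = 7 in x) * (1 + 0)) | E=∅ | S=∅ | K=[if0 :: subL(3)]]
step 4: [C=(let x = 7 in x) | E=∅ | S=∅ | K=[mulR :: if0 :: subL(3)]]
step 5: [C=7 | E=∅ | S=∅ | K=[let x :: mulR :: if0 :: subL(3)]]
step 6: [C=x | E={x↦0} | S={0↦7} | K=[mulR :: if0 :: subL(3)]]
step 7: [C=(1 + 0) | E=∅ | S={0↦7} | K=[mulL(7) :: if0 :: subL(3)]]
step 8: [C=1 | E=∅ | S={0↦7} | K=[addR :: mulL(7) :: if0 :: subL(3)]]
step 9: [C=0 | E=∅ | S={0↦7} | K=[addL(1) :: mulL(7) :: if0 :: subL(3)]]
step 10: [C=(-1 + (let z = 2 in -2)) | E=∅ | S={0↦7} | K=[subL(3)]]
step 11: [C=-1 | E=∅ | S={0↦7} | K=[addR :: subL(3)]]
step 12: [C=(let z = 2 in -2) | E=∅ | S={0↦7} | K=[addL(-1) :: subL(3)]]
step 13: [C=2 | E=∅ | S={0↦7} | K=[let z :: addL(-1) :: subL(3)]]
step 14: [C=-2 | E={z↦1} | S={0↦7, 1↦2} | K=[addL(-1) :: subL(3)]]
→ final value 6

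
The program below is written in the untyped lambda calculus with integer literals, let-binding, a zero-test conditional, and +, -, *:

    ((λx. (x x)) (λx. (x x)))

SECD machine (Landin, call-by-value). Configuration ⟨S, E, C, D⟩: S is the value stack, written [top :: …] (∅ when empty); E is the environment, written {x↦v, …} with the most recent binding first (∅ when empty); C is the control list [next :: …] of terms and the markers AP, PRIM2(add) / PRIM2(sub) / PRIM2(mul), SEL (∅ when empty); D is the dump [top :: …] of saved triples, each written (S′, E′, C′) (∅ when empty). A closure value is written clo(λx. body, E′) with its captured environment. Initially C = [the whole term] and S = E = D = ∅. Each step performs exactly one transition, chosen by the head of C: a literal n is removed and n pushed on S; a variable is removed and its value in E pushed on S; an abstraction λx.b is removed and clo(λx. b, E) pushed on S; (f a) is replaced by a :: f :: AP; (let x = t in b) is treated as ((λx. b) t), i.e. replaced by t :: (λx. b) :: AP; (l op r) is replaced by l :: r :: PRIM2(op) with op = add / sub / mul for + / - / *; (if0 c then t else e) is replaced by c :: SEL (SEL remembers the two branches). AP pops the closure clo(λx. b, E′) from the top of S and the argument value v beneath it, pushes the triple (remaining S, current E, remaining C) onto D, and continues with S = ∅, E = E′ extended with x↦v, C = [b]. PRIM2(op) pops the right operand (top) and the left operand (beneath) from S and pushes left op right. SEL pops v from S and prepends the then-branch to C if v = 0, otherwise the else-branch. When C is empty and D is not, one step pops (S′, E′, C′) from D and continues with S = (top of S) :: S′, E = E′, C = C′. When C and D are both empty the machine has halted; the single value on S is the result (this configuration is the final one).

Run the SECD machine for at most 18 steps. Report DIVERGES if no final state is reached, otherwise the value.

Answer: DIVERGES (no final state within 18 steps)

Derivation:
[0] ⟨S=∅; E=∅; C=[((λx. (x x)) (λx. (x x)))]; D=∅⟩
[1] ⟨S=∅; E=∅; C=[(λx. (x x)) :: (λx. (x x)) :: AP]; D=∅⟩
[2] ⟨S=[clo(λx. (x x), ∅)]; E=∅; C=[(λx. (x x)) :: AP]; D=∅⟩
[3] ⟨S=[clo(λx. (x x), ∅) :: clo(λx. (x x), ∅)]; E=∅; C=[AP]; D=∅⟩
[4] ⟨S=∅; E={x↦clo(λx. (x x), ∅)}; C=[(x x)]; D=[(∅, ∅, ∅)]⟩
[5] ⟨S=∅; E={x↦clo(λx. (x x), ∅)}; C=[x :: x :: AP]; D=[(∅, ∅, ∅)]⟩
[6] ⟨S=[clo(λx. (x x), ∅)]; E={x↦clo(λx. (x x), ∅)}; C=[x :: AP]; D=[(∅, ∅, ∅)]⟩
[7] ⟨S=[clo(λx. (x x), ∅) :: clo(λx. (x x), ∅)]; E={x↦clo(λx. (x x), ∅)}; C=[AP]; D=[(∅, ∅, ∅)]⟩
[8] ⟨S=∅; E={x↦clo(λx. (x x), ∅)}; C=[(x x)]; D=[(∅, {x↦clo(λx. (x x), ∅)}, ∅) :: (∅, ∅, ∅)]⟩
[9] ⟨S=∅; E={x↦clo(λx. (x x), ∅)}; C=[x :: x :: AP]; D=[(∅, {x↦clo(λx. (x x), ∅)}, ∅) :: (∅, ∅, ∅)]⟩
[10] ⟨S=[clo(λx. (x x), ∅)]; E={x↦clo(λx. (x x), ∅)}; C=[x :: AP]; D=[(∅, {x↦clo(λx. (x x), ∅)}, ∅) :: (∅, ∅, ∅)]⟩
[11] ⟨S=[clo(λx. (x x), ∅) :: clo(λx. (x x), ∅)]; E={x↦clo(λx. (x x), ∅)}; C=[AP]; D=[(∅, {x↦clo(λx. (x x), ∅)}, ∅) :: (∅, ∅, ∅)]⟩
[12] ⟨S=∅; E={x↦clo(λx. (x x), ∅)}; C=[(x x)]; D=[(∅, {x↦clo(λx. (x x), ∅)}, ∅) :: (∅, {x↦clo(λx. (x x), ∅)}, ∅) :: (∅, ∅, ∅)]⟩
[13] ⟨S=∅; E={x↦clo(λx. (x x), ∅)}; C=[x :: x :: AP]; D=[(∅, {x↦clo(λx. (x x), ∅)}, ∅) :: (∅, {x↦clo(λx. (x x), ∅)}, ∅) :: (∅, ∅, ∅)]⟩
[14] ⟨S=[clo(λx. (x x), ∅)]; E={x↦clo(λx. (x x), ∅)}; C=[x :: AP]; D=[(∅, {x↦clo(λx. (x x), ∅)}, ∅) :: (∅, {x↦clo(λx. (x x), ∅)}, ∅) :: (∅, ∅, ∅)]⟩
[15] ⟨S=[clo(λx. (x x), ∅) :: clo(λx. (x x), ∅)]; E={x↦clo(λx. (x x), ∅)}; C=[AP]; D=[(∅, {x↦clo(λx. (x x), ∅)}, ∅) :: (∅, {x↦clo(λx. (x x), ∅)}, ∅) :: (∅, ∅, ∅)]⟩
[16] ⟨S=∅; E={x↦clo(λx. (x x), ∅)}; C=[(x x)]; D=[(∅, {x↦clo(λx. (x x), ∅)}, ∅) :: (∅, {x↦clo(λx. (x x), ∅)}, ∅) :: (∅, {x↦clo(λx. (x x), ∅)}, ∅) :: (∅, ∅, ∅)]⟩
[17] ⟨S=∅; E={x↦clo(λx. (x x), ∅)}; C=[x :: x :: AP]; D=[(∅, {x↦clo(λx. (x x), ∅)}, ∅) :: (∅, {x↦clo(λx. (x x), ∅)}, ∅) :: (∅, {x↦clo(λx. (x x), ∅)}, ∅) :: (∅, ∅, ∅)]⟩
[18] ⟨S=[clo(λx. (x x), ∅)]; E={x↦clo(λx. (x x), ∅)}; C=[x :: AP]; D=[(∅, {x↦clo(λx. (x x), ∅)}, ∅) :: (∅, {x↦clo(λx. (x x), ∅)}, ∅) :: (∅, {x↦clo(λx. (x x), ∅)}, ∅) :: (∅, ∅, ∅)]⟩
→ 18 transitions taken and the configuration is still not final: no result within 18 steps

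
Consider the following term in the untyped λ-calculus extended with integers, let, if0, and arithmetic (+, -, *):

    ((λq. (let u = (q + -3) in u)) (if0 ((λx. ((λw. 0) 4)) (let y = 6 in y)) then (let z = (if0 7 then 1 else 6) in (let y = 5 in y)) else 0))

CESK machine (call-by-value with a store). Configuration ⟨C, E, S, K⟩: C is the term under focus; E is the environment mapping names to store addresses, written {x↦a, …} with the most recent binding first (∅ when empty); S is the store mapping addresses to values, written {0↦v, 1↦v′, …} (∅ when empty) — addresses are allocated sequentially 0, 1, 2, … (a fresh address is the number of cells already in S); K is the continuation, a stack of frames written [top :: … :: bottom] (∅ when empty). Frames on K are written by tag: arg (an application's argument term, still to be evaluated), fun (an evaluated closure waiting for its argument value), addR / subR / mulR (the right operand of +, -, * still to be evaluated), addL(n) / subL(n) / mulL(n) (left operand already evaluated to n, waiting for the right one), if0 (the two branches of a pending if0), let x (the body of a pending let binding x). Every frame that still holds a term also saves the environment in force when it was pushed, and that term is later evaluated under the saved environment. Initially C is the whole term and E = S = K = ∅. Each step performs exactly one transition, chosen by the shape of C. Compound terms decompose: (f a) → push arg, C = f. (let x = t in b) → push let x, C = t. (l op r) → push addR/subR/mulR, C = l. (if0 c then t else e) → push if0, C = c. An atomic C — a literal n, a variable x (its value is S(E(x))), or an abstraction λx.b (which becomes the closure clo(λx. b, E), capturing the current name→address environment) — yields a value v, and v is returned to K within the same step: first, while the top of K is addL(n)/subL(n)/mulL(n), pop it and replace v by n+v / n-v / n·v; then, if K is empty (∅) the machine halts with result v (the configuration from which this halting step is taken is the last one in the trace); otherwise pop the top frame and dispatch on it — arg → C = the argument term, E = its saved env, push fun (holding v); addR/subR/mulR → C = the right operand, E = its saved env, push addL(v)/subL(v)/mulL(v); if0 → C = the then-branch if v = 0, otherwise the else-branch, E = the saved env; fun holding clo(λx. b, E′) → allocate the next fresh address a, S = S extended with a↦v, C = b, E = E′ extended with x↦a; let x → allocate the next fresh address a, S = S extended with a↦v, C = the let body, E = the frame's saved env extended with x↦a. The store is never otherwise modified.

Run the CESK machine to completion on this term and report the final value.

t=0: <C=((λq. (let u = (q + -3) in u)) (if0 ((λx. ((λw. 0) 4)) (let y = 6 in y)) then (let z = (if0 7 then 1 else 6) in (let y = 5 in y)) else 0)), E=∅, S=∅, K=∅>
t=1: <C=(λq. (let u = (q + -3) in u)), E=∅, S=∅, K=[arg]>
t=2: <C=(if0 ((λx. ((λw. 0) 4)) (let y = 6 in y)) then (let z = (if0 7 then 1 else 6) in (let y = 5 in y)) else 0), E=∅, S=∅, K=[fun]>
t=3: <C=((λx. ((λw. 0) 4)) (let y = 6 in y)), E=∅, S=∅, K=[if0 :: fun]>
t=4: <C=(λx. ((λw. 0) 4)), E=∅, S=∅, K=[arg :: if0 :: fun]>
t=5: <C=(let y = 6 in y), E=∅, S=∅, K=[fun :: if0 :: fun]>
t=6: <C=6, E=∅, S=∅, K=[let y :: fun :: if0 :: fun]>
t=7: <C=y, E={y↦0}, S={0↦6}, K=[fun :: if0 :: fun]>
t=8: <C=((λw. 0) 4), E={x↦1}, S={0↦6, 1↦6}, K=[if0 :: fun]>
t=9: <C=(λw. 0), E={x↦1}, S={0↦6, 1↦6}, K=[arg :: if0 :: fun]>
t=10: <C=4, E={x↦1}, S={0↦6, 1↦6}, K=[fun :: if0 :: fun]>
t=11: <C=0, E={w↦2, x↦1}, S={0↦6, 1↦6, 2↦4}, K=[if0 :: fun]>
t=12: <C=(let z = (if0 7 then 1 else 6) in (let y = 5 in y)), E=∅, S={0↦6, 1↦6, 2↦4}, K=[fun]>
t=13: <C=(if0 7 then 1 else 6), E=∅, S={0↦6, 1↦6, 2↦4}, K=[let z :: fun]>
t=14: <C=7, E=∅, S={0↦6, 1↦6, 2↦4}, K=[if0 :: let z :: fun]>
t=15: <C=6, E=∅, S={0↦6, 1↦6, 2↦4}, K=[let z :: fun]>
t=16: <C=(let y = 5 in y), E={z↦3}, S={0↦6, 1↦6, 2↦4, 3↦6}, K=[fun]>
t=17: <C=5, E={z↦3}, S={0↦6, 1↦6, 2↦4, 3↦6}, K=[let y :: fun]>
t=18: <C=y, E={y↦4, z↦3}, S={0↦6, 1↦6, 2↦4, 3↦6, 4↦5}, K=[fun]>
t=19: <C=(let u = (q + -3) in u), E={q↦5}, S={0↦6, 1↦6, 2↦4, 3↦6, 4↦5, 5↦5}, K=∅>
t=20: <C=(q + -3), E={q↦5}, S={0↦6, 1↦6, 2↦4, 3↦6, 4↦5, 5↦5}, K=[let u]>
t=21: <C=q, E={q↦5}, S={0↦6, 1↦6, 2↦4, 3↦6, 4↦5, 5↦5}, K=[addR :: let u]>
t=22: <C=-3, E={q↦5}, S={0↦6, 1↦6, 2↦4, 3↦6, 4↦5, 5↦5}, K=[addL(5) :: let u]>
t=23: <C=u, E={u↦6, q↦5}, S={0↦6, 1↦6, 2↦4, 3↦6, 4↦5, 5↦5, 6↦2}, K=∅>
→ final value 2

Answer: 2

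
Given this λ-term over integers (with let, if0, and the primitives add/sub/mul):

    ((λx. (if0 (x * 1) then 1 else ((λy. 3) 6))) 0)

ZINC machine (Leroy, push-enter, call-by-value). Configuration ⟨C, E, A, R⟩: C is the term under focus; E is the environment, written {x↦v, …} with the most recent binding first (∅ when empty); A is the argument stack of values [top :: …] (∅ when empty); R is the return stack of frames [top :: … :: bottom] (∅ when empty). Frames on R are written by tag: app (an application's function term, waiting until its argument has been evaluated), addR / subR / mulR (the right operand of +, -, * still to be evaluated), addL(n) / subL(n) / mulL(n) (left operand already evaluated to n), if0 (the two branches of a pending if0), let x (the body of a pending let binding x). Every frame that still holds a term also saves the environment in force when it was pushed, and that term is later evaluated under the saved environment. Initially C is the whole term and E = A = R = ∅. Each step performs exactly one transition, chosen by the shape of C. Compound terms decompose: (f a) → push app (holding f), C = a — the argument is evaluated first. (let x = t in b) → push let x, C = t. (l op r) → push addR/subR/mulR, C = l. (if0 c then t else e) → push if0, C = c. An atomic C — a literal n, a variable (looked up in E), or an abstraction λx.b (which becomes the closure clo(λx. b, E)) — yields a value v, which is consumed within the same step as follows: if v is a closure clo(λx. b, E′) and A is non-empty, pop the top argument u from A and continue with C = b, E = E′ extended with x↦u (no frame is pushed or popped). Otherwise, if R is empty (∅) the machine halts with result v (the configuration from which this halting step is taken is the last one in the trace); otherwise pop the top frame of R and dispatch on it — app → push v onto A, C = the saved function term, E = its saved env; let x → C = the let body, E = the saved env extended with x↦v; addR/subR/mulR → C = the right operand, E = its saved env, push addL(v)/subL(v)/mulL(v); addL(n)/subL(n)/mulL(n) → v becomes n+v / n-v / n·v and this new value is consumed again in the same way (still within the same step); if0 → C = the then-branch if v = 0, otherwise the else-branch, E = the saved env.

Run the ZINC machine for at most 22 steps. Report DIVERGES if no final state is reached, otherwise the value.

Answer: 1

Derivation:
t=0: <C=((λx. (if0 (x * 1) then 1 else ((λy. 3) 6))) 0), E=∅, A=∅, R=∅>
t=1: <C=0, E=∅, A=∅, R=[app]>
t=2: <C=(λx. (if0 (x * 1) then 1 else ((λy. 3) 6))), E=∅, A=[0], R=∅>
t=3: <C=(if0 (x * 1) then 1 else ((λy. 3) 6)), E={x↦0}, A=∅, R=∅>
t=4: <C=(x * 1), E={x↦0}, A=∅, R=[if0]>
t=5: <C=x, E={x↦0}, A=∅, R=[mulR :: if0]>
t=6: <C=1, E={x↦0}, A=∅, R=[mulL(0) :: if0]>
t=7: <C=1, E={x↦0}, A=∅, R=∅>
→ final value 1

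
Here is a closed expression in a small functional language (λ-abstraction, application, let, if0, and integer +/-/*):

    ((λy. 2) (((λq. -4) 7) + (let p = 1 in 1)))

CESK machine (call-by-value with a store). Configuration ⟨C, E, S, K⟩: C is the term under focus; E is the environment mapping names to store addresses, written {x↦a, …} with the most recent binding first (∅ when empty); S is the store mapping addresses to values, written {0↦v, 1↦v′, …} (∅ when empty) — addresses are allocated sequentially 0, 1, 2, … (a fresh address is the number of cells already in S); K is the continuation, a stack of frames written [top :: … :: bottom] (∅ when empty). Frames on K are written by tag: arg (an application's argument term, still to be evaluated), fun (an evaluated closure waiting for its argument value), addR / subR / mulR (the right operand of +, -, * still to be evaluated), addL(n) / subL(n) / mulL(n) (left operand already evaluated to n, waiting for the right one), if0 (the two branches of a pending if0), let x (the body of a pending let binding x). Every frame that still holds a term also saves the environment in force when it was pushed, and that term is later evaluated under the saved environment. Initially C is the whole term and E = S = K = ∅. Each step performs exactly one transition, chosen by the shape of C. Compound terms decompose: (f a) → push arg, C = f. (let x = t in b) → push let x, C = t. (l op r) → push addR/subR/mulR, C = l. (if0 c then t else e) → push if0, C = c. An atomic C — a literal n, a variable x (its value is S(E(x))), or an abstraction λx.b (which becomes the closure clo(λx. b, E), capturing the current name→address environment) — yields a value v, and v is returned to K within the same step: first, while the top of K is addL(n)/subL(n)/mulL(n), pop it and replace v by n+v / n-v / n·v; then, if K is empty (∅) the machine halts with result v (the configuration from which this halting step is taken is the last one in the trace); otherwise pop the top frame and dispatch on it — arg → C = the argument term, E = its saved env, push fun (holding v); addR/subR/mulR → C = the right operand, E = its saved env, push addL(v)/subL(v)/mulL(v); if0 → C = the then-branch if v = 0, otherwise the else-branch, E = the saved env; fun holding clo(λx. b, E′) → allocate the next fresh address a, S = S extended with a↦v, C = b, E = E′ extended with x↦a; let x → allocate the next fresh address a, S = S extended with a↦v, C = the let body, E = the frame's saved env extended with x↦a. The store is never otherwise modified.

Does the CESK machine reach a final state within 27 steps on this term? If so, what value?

0. [C=((λy. 2) (((λq. -4) 7) + (let p = 1 in 1))) | E=∅ | S=∅ | K=∅]
1. [C=(λy. 2) | E=∅ | S=∅ | K=[arg]]
2. [C=(((λq. -4) 7) + (let p = 1 in 1)) | E=∅ | S=∅ | K=[fun]]
3. [C=((λq. -4) 7) | E=∅ | S=∅ | K=[addR :: fun]]
4. [C=(λq. -4) | E=∅ | S=∅ | K=[arg :: addR :: fun]]
5. [C=7 | E=∅ | S=∅ | K=[fun :: addR :: fun]]
6. [C=-4 | E={q↦0} | S={0↦7} | K=[addR :: fun]]
7. [C=(let p = 1 in 1) | E=∅ | S={0↦7} | K=[addL(-4) :: fun]]
8. [C=1 | E=∅ | S={0↦7} | K=[let p :: addL(-4) :: fun]]
9. [C=1 | E={p↦1} | S={0↦7, 1↦1} | K=[addL(-4) :: fun]]
10. [C=2 | E={y↦2} | S={0↦7, 1↦1, 2↦-3} | K=∅]
→ final value 2

Answer: 2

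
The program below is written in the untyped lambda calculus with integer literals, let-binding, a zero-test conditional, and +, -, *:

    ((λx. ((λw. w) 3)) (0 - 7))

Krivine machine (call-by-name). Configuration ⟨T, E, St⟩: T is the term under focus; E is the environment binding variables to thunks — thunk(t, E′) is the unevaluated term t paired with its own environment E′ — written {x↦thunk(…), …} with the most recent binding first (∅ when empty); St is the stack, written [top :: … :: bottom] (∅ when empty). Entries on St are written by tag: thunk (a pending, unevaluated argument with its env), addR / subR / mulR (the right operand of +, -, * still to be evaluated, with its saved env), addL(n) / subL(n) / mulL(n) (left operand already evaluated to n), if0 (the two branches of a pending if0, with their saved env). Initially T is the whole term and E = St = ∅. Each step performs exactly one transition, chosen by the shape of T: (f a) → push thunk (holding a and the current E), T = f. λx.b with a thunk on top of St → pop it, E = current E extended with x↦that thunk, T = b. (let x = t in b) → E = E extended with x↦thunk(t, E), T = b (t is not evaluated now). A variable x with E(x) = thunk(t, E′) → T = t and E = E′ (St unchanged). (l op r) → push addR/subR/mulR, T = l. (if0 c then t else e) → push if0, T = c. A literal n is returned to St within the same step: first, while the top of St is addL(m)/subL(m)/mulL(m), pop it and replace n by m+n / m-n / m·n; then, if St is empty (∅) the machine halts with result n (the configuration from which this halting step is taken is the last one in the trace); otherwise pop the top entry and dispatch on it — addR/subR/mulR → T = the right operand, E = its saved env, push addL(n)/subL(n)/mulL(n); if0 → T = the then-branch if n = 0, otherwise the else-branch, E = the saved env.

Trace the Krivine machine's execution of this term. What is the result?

step 0: <T=((λx. ((λw. w) 3)) (0 - 7)), E=∅, St=∅>
step 1: <T=(λx. ((λw. w) 3)), E=∅, St=[thunk]>
step 2: <T=((λw. w) 3), E={x↦thunk((0 - 7), ∅)}, St=∅>
step 3: <T=(λw. w), E={x↦thunk((0 - 7), ∅)}, St=[thunk]>
step 4: <T=w, E={w↦thunk(3, {x↦thunk((0 - 7), ∅)}), x↦thunk((0 - 7), ∅)}, St=∅>
step 5: <T=3, E={x↦thunk((0 - 7), ∅)}, St=∅>
→ final value 3

Answer: 3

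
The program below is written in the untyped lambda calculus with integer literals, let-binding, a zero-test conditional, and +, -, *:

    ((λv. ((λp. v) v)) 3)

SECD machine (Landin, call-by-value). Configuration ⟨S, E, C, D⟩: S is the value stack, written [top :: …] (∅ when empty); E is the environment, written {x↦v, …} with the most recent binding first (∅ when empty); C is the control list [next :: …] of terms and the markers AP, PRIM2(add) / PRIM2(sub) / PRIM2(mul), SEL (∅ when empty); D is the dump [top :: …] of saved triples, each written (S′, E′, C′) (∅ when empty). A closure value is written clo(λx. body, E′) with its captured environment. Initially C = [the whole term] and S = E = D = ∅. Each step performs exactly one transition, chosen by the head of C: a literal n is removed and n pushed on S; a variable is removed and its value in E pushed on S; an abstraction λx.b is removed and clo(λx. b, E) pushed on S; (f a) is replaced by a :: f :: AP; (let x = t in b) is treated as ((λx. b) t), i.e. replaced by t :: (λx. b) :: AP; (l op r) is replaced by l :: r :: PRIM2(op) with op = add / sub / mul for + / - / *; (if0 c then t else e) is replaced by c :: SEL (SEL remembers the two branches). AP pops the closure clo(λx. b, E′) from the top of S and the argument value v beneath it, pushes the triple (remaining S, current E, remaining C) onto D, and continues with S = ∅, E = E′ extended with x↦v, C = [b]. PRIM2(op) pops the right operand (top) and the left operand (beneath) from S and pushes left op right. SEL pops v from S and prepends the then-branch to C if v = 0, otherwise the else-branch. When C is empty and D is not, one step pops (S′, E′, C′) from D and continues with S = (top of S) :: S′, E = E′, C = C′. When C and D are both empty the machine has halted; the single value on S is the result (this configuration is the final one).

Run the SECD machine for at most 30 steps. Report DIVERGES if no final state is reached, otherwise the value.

Answer: 3

Execution trace:
t=0: [S=∅ | E=∅ | C=[((λv. ((λp. v) v)) 3)] | D=∅]
t=1: [S=∅ | E=∅ | C=[3 :: (λv. ((λp. v) v)) :: AP] | D=∅]
t=2: [S=[3] | E=∅ | C=[(λv. ((λp. v) v)) :: AP] | D=∅]
t=3: [S=[clo(λv. ((λp. v) v), ∅) :: 3] | E=∅ | C=[AP] | D=∅]
t=4: [S=∅ | E={v↦3} | C=[((λp. v) v)] | D=[(∅, ∅, ∅)]]
t=5: [S=∅ | E={v↦3} | C=[v :: (λp. v) :: AP] | D=[(∅, ∅, ∅)]]
t=6: [S=[3] | E={v↦3} | C=[(λp. v) :: AP] | D=[(∅, ∅, ∅)]]
t=7: [S=[clo(λp. v, {v↦3}) :: 3] | E={v↦3} | C=[AP] | D=[(∅, ∅, ∅)]]
t=8: [S=∅ | E={p↦3, v↦3} | C=[v] | D=[(∅, {v↦3}, ∅) :: (∅, ∅, ∅)]]
t=9: [S=[3] | E={p↦3, v↦3} | C=∅ | D=[(∅, {v↦3}, ∅) :: (∅, ∅, ∅)]]
t=10: [S=[3] | E={v↦3} | C=∅ | D=[(∅, ∅, ∅)]]
t=11: [S=[3] | E=∅ | C=∅ | D=∅]
→ final value 3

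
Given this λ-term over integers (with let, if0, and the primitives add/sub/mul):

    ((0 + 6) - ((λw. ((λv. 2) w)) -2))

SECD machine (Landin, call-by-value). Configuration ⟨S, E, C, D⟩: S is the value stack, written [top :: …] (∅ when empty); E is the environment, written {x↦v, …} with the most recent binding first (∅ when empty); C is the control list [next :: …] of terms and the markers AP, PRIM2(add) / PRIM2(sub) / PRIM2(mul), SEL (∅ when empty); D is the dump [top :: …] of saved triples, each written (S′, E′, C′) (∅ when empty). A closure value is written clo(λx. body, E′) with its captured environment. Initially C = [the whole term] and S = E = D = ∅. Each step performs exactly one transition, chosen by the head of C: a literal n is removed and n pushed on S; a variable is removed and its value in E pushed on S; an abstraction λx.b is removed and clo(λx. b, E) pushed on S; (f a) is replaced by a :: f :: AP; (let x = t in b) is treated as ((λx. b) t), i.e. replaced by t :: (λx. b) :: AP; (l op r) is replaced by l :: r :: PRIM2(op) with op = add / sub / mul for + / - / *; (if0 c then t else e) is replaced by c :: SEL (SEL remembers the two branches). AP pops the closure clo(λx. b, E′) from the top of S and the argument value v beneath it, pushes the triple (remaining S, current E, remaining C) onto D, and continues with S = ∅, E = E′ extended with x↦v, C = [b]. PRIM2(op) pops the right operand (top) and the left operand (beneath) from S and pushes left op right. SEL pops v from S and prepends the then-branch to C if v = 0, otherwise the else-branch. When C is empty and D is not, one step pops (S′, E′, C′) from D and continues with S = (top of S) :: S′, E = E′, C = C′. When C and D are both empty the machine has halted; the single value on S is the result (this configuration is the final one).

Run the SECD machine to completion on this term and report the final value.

Answer: 4

Machine steps:
step 0: ⟨S=∅; E=∅; C=[((0 + 6) - ((λw. ((λv. 2) w)) -2))]; D=∅⟩
step 1: ⟨S=∅; E=∅; C=[(0 + 6) :: ((λw. ((λv. 2) w)) -2) :: PRIM2(sub)]; D=∅⟩
step 2: ⟨S=∅; E=∅; C=[0 :: 6 :: PRIM2(add) :: ((λw. ((λv. 2) w)) -2) :: PRIM2(sub)]; D=∅⟩
step 3: ⟨S=[0]; E=∅; C=[6 :: PRIM2(add) :: ((λw. ((λv. 2) w)) -2) :: PRIM2(sub)]; D=∅⟩
step 4: ⟨S=[6 :: 0]; E=∅; C=[PRIM2(add) :: ((λw. ((λv. 2) w)) -2) :: PRIM2(sub)]; D=∅⟩
step 5: ⟨S=[6]; E=∅; C=[((λw. ((λv. 2) w)) -2) :: PRIM2(sub)]; D=∅⟩
step 6: ⟨S=[6]; E=∅; C=[-2 :: (λw. ((λv. 2) w)) :: AP :: PRIM2(sub)]; D=∅⟩
step 7: ⟨S=[-2 :: 6]; E=∅; C=[(λw. ((λv. 2) w)) :: AP :: PRIM2(sub)]; D=∅⟩
step 8: ⟨S=[clo(λw. ((λv. 2) w), ∅) :: -2 :: 6]; E=∅; C=[AP :: PRIM2(sub)]; D=∅⟩
step 9: ⟨S=∅; E={w↦-2}; C=[((λv. 2) w)]; D=[([6], ∅, [PRIM2(sub)])]⟩
step 10: ⟨S=∅; E={w↦-2}; C=[w :: (λv. 2) :: AP]; D=[([6], ∅, [PRIM2(sub)])]⟩
step 11: ⟨S=[-2]; E={w↦-2}; C=[(λv. 2) :: AP]; D=[([6], ∅, [PRIM2(sub)])]⟩
step 12: ⟨S=[clo(λv. 2, {w↦-2}) :: -2]; E={w↦-2}; C=[AP]; D=[([6], ∅, [PRIM2(sub)])]⟩
step 13: ⟨S=∅; E={v↦-2, w↦-2}; C=[2]; D=[(∅, {w↦-2}, ∅) :: ([6], ∅, [PRIM2(sub)])]⟩
step 14: ⟨S=[2]; E={v↦-2, w↦-2}; C=∅; D=[(∅, {w↦-2}, ∅) :: ([6], ∅, [PRIM2(sub)])]⟩
step 15: ⟨S=[2]; E={w↦-2}; C=∅; D=[([6], ∅, [PRIM2(sub)])]⟩
step 16: ⟨S=[2 :: 6]; E=∅; C=[PRIM2(sub)]; D=∅⟩
step 17: ⟨S=[4]; E=∅; C=∅; D=∅⟩
→ final value 4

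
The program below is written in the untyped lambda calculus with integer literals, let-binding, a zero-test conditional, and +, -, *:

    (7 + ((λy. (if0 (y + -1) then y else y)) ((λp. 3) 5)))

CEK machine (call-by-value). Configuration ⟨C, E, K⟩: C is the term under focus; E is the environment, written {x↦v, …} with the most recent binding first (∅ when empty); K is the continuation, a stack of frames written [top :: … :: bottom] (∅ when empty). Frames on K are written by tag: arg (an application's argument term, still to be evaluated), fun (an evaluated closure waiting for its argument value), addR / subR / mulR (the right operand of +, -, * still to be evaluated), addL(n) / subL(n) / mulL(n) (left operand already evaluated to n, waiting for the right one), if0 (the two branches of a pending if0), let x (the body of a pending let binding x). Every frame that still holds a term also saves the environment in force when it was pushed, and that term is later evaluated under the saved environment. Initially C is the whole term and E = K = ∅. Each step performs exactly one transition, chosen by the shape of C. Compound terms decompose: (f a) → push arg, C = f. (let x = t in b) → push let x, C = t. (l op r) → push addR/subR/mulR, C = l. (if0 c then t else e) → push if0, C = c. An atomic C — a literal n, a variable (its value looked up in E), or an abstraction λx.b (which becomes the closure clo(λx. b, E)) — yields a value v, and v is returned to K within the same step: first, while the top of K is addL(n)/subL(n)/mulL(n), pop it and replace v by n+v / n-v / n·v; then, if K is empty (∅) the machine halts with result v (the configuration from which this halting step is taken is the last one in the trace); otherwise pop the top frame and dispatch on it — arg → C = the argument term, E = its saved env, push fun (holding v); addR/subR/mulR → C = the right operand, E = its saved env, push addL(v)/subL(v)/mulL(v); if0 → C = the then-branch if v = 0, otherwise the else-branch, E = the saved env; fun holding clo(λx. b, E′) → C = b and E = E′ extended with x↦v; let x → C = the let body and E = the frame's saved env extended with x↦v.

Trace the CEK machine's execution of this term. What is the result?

[0] [C=(7 + ((λy. (if0 (y + -1) then y else y)) ((λp. 3) 5))) | E=∅ | K=∅]
[1] [C=7 | E=∅ | K=[addR]]
[2] [C=((λy. (if0 (y + -1) then y else y)) ((λp. 3) 5)) | E=∅ | K=[addL(7)]]
[3] [C=(λy. (if0 (y + -1) then y else y)) | E=∅ | K=[arg :: addL(7)]]
[4] [C=((λp. 3) 5) | E=∅ | K=[fun :: addL(7)]]
[5] [C=(λp. 3) | E=∅ | K=[arg :: fun :: addL(7)]]
[6] [C=5 | E=∅ | K=[fun :: fun :: addL(7)]]
[7] [C=3 | E={p↦5} | K=[fun :: addL(7)]]
[8] [C=(if0 (y + -1) then y else y) | E={y↦3} | K=[addL(7)]]
[9] [C=(y + -1) | E={y↦3} | K=[if0 :: addL(7)]]
[10] [C=y | E={y↦3} | K=[addR :: if0 :: addL(7)]]
[11] [C=-1 | E={y↦3} | K=[addL(3) :: if0 :: addL(7)]]
[12] [C=y | E={y↦3} | K=[addL(7)]]
→ final value 10

Answer: 10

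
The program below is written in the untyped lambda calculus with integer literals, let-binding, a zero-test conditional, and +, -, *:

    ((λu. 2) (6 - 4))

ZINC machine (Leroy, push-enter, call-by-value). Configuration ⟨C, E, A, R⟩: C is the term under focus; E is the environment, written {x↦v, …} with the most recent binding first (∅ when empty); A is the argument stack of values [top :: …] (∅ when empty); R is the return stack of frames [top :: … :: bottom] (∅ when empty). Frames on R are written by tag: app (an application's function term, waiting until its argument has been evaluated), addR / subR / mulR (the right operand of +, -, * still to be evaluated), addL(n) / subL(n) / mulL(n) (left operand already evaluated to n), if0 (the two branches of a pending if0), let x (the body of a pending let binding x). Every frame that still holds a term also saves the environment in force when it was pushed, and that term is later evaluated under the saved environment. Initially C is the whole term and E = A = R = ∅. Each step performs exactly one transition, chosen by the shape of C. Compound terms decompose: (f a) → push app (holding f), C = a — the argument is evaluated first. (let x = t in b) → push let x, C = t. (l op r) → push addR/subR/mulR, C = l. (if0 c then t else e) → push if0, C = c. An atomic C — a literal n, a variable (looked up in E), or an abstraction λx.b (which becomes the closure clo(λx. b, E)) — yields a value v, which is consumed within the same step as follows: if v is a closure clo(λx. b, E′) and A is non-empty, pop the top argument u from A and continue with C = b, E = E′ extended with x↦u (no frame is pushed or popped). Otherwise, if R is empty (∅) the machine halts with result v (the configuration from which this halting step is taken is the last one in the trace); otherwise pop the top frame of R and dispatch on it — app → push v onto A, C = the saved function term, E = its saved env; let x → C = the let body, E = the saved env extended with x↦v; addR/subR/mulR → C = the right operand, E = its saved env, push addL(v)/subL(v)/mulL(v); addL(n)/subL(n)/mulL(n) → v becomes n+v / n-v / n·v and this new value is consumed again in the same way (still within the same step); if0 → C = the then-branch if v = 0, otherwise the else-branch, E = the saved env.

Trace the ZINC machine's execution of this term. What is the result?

0. <C=((λu. 2) (6 - 4)), E=∅, A=∅, R=∅>
1. <C=(6 - 4), E=∅, A=∅, R=[app]>
2. <C=6, E=∅, A=∅, R=[subR :: app]>
3. <C=4, E=∅, A=∅, R=[subL(6) :: app]>
4. <C=(λu. 2), E=∅, A=[2], R=∅>
5. <C=2, E={u↦2}, A=∅, R=∅>
→ final value 2

Answer: 2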